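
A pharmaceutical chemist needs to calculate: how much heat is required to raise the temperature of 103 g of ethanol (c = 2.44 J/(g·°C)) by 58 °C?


q = mcΔT = 103 × 2.44 × 58
= 14576.56 J

14576.56 J


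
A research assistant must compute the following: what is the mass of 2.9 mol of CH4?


M(CH4) = 16.04 g/mol
mass = n × M = 2.9 × 16.04 = 46.52 g

46.52 g


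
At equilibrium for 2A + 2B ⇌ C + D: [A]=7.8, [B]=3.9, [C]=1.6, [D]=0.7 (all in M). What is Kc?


Kc = [C][D]/([A]^2[B]^2)
= (1.6^1 × 0.7^1)/(7.8^2 × 3.9^2)
= 1.12/925.3764
= 0.001210

0.001210


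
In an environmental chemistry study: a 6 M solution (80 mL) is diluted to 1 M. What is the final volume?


C1V1 = C2V2
6 × 80 = 1 × V2
V2 = 480/1 = 480.0 mL

480.0 mL


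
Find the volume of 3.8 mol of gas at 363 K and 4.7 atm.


PV = nRT  (R = 0.08206 L·atm/(mol·K))
V = nRT/P = 3.8×0.08206×363/4.7
= 24.084 L

24.084 L


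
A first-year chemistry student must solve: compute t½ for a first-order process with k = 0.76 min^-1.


t½ = ln2/k = 0.693147/(0.76 min^-1)
= 0.9120 min

0.9120 min


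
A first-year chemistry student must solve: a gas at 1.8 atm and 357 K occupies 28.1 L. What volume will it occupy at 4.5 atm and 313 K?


P1V1/T1 = P2V2/T2
V2 = P1V1T2/(T1P2)
= 1.8×28.1×313/(357×4.5)
= 9.855 L

9.855 L


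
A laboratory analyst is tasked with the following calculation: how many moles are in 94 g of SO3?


M(SO3) = 80.07 g/mol
n = mass/M = 94/80.07 = 1.174 mol

1.174 mol


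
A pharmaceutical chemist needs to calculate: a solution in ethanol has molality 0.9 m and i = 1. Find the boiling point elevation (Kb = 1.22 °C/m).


ΔTb = Kb × m × i
= 1.22 × 0.9 × 1
= 1.098 °C

1.098 °C


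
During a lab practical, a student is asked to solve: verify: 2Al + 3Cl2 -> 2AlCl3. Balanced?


Equation: 2Al + 3Cl2 -> 2AlCl3
Check atoms: Al: 2=2, Cl: 6=6
Balanced

Yes, balanced


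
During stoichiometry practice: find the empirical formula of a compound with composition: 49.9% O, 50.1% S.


Assume 100 g sample. Moles of each element:
  O: 49.9/16.0 = 3.119 mol
  S: 50.1/32.07 = 1.562 mol
Divide by smallest (1.562):
  O: 3.119/1.562 = 2.0
  S: 1.562/1.562 = 1.0
Empirical formula: SO2

SO2


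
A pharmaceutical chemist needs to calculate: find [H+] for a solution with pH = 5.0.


[H+] = 10^(-pH) = 10^(-5.0)
= 1.0×10^-5 M

1.0×10^-5 M


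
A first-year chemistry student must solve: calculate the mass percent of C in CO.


M(CO) = 1×12.01 + 1×16.0 = 28.01 g/mol
Mass of C = 1 × 12.01 = 12.01 g/mol
% C = 12.01/28.01 × 100 = 42.88%

42.88%


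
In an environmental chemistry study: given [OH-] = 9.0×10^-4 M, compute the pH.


pOH = -log10([OH-]) = -log10(9.0×10^-4)
= 4 - log10(9.0) = 3.05
pH = 14 - pOH = 14 - 3.05 = 10.95

10.95


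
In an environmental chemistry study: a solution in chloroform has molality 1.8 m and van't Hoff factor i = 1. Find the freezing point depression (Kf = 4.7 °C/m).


ΔTf = Kf × m × i
= 4.7 × 1.8 × 1
= 8.46 °C

8.46 °C


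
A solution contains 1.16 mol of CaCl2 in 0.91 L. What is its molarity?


M = n/V = 1.16/0.91 = 1.275 mol/L

1.275 M


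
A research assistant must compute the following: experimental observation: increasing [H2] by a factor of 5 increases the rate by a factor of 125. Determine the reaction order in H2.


rate ∝ [H2]^n
5^n = 125 → n = 3
Order in H2: 3

3


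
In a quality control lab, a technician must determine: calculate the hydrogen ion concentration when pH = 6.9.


[H+] = 10^(-pH) = 10^(-6.9)
= 1.26×10^-7 M

1.26×10^-7 M


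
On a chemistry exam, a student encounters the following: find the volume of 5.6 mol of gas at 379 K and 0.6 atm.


PV = nRT  (R = 0.08206 L·atm/(mol·K))
V = nRT/P = 5.6×0.08206×379/0.6
= 290.274 L

290.274 L


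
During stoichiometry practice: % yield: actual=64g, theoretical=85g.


% yield = actual/theoretical × 100
= 64/85 × 100
= 75.29%

75.29%


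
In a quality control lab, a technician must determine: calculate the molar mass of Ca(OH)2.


M(Ca(OH)2) = 1×40.08 + 2×16.0 + 2×1.008
= 40.08 + 32.0 + 2.02
= 74.1 g/mol

74.1 g/mol


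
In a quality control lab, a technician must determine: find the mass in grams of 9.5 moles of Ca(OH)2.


M(Ca(OH)2) = 74.1 g/mol
mass = n × M = 9.5 × 74.1 = 703.95 g

703.95 g


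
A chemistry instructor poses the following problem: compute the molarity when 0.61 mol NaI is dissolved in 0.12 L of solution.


M = n/V = 0.61/0.12 = 5.083 mol/L

5.083 M


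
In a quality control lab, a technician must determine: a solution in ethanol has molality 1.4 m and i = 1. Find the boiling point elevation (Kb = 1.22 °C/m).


ΔTb = Kb × m × i
= 1.22 × 1.4 × 1
= 1.708 °C

1.708 °C


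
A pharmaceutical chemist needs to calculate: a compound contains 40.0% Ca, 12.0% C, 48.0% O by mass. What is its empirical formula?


Assume 100 g sample. Moles of each element:
  Ca: 40.0/40.08 = 0.998 mol
  C: 12.0/12.01 = 0.999 mol
  O: 48.0/16.0 = 3.0 mol
Divide by smallest (0.998):
  Ca: 0.998/0.998 = 1.0
  C: 0.999/0.998 = 1.0
  O: 3.0/0.998 = 3.01
Empirical formula: CaCO3

CaCO3


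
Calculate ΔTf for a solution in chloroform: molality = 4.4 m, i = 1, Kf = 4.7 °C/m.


ΔTf = Kf × m × i
= 4.7 × 4.4 × 1
= 20.68 °C

20.68 °C


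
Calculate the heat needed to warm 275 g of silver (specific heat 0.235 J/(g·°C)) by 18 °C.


q = mcΔT = 275 × 0.235 × 18
= 1163.25 J

1163.25 J


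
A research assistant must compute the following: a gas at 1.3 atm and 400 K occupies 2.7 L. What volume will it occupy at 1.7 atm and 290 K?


P1V1/T1 = P2V2/T2
V2 = P1V1T2/(T1P2)
= 1.3×2.7×290/(400×1.7)
= 1.497 L

1.497 L


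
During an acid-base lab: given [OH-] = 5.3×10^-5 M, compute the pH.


pOH = -log10([OH-]) = -log10(5.3×10^-5)
= 5 - log10(5.3) = 4.28
pH = 14 - pOH = 14 - 4.28 = 9.72

9.72


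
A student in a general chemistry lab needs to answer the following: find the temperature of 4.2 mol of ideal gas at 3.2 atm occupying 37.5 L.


PV = nRT  (R = 0.08206 L·atm/(mol·K))
T = PV/(nR) = 3.2×37.5/(4.2×0.08206)
= 120.00/0.344652
= 348.18 K

348.18 K


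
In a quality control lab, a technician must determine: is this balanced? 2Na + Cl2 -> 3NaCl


Equation: 2Na + Cl2 -> 3NaCl
Check atoms: Cl: 2≠3, Na: 2≠3
Not balanced

No, not balanced


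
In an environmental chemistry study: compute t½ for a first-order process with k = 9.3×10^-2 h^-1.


t½ = ln2/k = 0.693147/(9.3×10^-2 h^-1)
= 7.453 h

7.453 h


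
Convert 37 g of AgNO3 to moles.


M(AgNO3) = 169.88 g/mol
n = mass/M = 37/169.88 = 0.2178 mol

0.2178 mol


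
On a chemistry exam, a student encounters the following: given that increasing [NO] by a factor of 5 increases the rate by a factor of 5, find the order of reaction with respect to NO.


rate ∝ [NO]^n
5^n = 5 → n = 1
Order in NO: 1

1


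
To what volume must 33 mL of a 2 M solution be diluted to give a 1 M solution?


C1V1 = C2V2
2 × 33 = 1 × V2
V2 = 66/1 = 66.0 mL

66.0 mL


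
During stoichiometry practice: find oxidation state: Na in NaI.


Group 1 metal: +1
Oxidation number: +1

+1


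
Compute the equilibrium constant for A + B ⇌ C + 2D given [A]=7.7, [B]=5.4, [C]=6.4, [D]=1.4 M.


Kc = [C][D]^2/([A][B])
= (6.4^1 × 1.4^2)/(7.7^1 × 5.4^1)
= 12.544/41.58
= 0.3017

0.3017


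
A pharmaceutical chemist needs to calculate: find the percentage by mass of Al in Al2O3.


M(Al2O3) = 2×26.98 + 3×16.0 = 101.96 g/mol
Mass of Al = 2 × 26.98 = 53.96 g/mol
% Al = 53.96/101.96 × 100 = 52.92%

52.92%


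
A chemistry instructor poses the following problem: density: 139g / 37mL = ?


ρ = mass/volume
= 139/37
= 3.757 g/mL

3.757 g/mL


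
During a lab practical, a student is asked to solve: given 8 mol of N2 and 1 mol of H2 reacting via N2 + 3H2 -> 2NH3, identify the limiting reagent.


Mole ratio available / coefficient:
  N2: 8/1 = 8.000
  H2: 1/3 = 0.333
Smaller ratio is limiting.

H2


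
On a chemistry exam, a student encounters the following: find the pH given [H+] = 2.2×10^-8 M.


pH = -log10([H+]) = -log10(2.2×10^-8)
= 8 - log10(2.2)
= 8 - 0.34
= 7.66

7.66


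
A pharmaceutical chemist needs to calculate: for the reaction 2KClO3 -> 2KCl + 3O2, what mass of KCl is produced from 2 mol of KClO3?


Mole ratio KCl:KClO3 = 2:2
n(KCl) = 2 × 2/2 = 2.000 mol
mass = 2.000 × 74.55 = 149.1 g

149.1 g


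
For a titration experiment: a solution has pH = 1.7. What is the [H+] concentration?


[H+] = 10^(-pH) = 10^(-1.7)
= 2.0×10^-2 M

2.0×10^-2 M


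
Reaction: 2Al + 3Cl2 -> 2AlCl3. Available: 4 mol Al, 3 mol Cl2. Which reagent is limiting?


Mole ratio available / coefficient:
  Al: 4/2 = 2.000
  Cl2: 3/3 = 1.000
Smaller ratio is limiting.

Cl2


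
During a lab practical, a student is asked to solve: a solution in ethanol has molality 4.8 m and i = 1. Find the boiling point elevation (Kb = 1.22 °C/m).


ΔTb = Kb × m × i
= 1.22 × 4.8 × 1
= 5.856 °C

5.856 °C


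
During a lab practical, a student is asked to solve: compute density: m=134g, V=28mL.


ρ = mass/volume
= 134/28
= 4.786 g/mL

4.786 g/mL


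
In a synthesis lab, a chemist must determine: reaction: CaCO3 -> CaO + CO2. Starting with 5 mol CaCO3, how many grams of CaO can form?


Mole ratio CaO:CaCO3 = 1:1
n(CaO) = 5 × 1/1 = 5.000 mol
mass = 5.000 × 56.08 = 280.4 g

280.4 g


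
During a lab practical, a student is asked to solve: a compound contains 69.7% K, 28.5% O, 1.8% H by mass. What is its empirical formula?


Assume 100 g sample. Moles of each element:
  K: 69.7/39.1 = 1.783 mol
  O: 28.5/16.0 = 1.781 mol
  H: 1.8/1.008 = 1.786 mol
Divide by smallest (1.781):
  K: 1.783/1.781 = 1.0
  O: 1.781/1.781 = 1.0
  H: 1.786/1.781 = 1.0
Empirical formula: KOH

KOH


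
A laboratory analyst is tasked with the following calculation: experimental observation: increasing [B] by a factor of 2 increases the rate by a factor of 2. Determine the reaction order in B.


rate ∝ [B]^n
2^n = 2 → n = 1
Order in B: 1

1


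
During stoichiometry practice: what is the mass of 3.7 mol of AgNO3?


M(AgNO3) = 169.88 g/mol
mass = n × M = 3.7 × 169.88 = 628.56 g

628.56 g


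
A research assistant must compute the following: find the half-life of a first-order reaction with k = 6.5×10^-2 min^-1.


t½ = ln2/k = 0.693147/(6.5×10^-2 min^-1)
= 10.66 min

10.66 min


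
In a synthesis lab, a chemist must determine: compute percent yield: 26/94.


% yield = actual/theoretical × 100
= 26/94 × 100
= 27.66%

27.66%


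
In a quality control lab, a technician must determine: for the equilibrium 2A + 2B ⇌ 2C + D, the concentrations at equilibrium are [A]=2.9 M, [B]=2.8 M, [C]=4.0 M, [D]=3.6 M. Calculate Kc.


Kc = [C]^2[D]/([A]^2[B]^2)
= (4.0^2 × 3.6^1)/(2.9^2 × 2.8^2)
= 57.6/65.9344
= 0.8736

0.8736


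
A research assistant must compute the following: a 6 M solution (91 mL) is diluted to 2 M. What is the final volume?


C1V1 = C2V2
6 × 91 = 2 × V2
V2 = 546/2 = 273.0 mL

273.0 mL


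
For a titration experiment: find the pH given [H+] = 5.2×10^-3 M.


pH = -log10([H+]) = -log10(5.2×10^-3)
= 3 - log10(5.2)
= 3 - 0.72
= 2.28

2.28


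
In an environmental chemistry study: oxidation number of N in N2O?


2x + (-2) = 0, so x = +1
Oxidation number: +1

+1


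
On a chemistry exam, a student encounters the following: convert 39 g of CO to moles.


M(CO) = 28.01 g/mol
n = mass/M = 39/28.01 = 1.3924 mol

1.3924 mol


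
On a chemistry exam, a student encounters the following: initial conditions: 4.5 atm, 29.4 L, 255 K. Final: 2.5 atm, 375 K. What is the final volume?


P1V1/T1 = P2V2/T2
V2 = P1V1T2/(T1P2)
= 4.5×29.4×375/(255×2.5)
= 77.824 L

77.824 L


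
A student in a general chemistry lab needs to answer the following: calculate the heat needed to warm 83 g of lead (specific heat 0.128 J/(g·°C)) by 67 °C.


q = mcΔT = 83 × 0.128 × 67
= 711.81 J

711.81 J


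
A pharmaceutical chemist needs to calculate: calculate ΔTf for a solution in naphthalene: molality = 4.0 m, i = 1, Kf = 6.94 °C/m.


ΔTf = Kf × m × i
= 6.94 × 4.0 × 1
= 27.76 °C

27.76 °C


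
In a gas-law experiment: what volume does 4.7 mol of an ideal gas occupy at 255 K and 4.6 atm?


PV = nRT  (R = 0.08206 L·atm/(mol·K))
V = nRT/P = 4.7×0.08206×255/4.6
= 21.38 L

21.38 L


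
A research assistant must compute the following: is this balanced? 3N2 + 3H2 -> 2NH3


Equation: 3N2 + 3H2 -> 2NH3
Check atoms: H: 6=6, N: 6≠2
Not balanced

No, not balanced


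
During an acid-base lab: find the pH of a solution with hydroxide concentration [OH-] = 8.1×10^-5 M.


pOH = -log10([OH-]) = -log10(8.1×10^-5)
= 5 - log10(8.1) = 4.09
pH = 14 - pOH = 14 - 4.09 = 9.91

9.91


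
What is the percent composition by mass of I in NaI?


M(NaI) = 1×22.99 + 1×126.9 = 149.89 g/mol
Mass of I = 1 × 126.9 = 126.90 g/mol
% I = 126.90/149.89 × 100 = 84.66%

84.66%


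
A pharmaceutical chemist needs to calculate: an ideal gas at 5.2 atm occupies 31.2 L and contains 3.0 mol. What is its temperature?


PV = nRT  (R = 0.08206 L·atm/(mol·K))
T = PV/(nR) = 5.2×31.2/(3.0×0.08206)
= 162.24/0.246180
= 659.03 K

659.03 K


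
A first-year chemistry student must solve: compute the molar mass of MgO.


M(MgO) = 1×24.31 + 1×16.0
= 24.31 + 16.0
= 40.31 g/mol

40.31 g/mol


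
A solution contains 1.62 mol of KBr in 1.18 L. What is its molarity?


M = n/V = 1.62/1.18 = 1.373 mol/L

1.373 M


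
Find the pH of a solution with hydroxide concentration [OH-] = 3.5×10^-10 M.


pOH = -log10([OH-]) = -log10(3.5×10^-10)
= 10 - log10(3.5) = 9.46
pH = 14 - pOH = 14 - 9.46 = 4.54

4.54


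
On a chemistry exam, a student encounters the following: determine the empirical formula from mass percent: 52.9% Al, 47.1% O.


Assume 100 g sample. Moles of each element:
  Al: 52.9/26.98 = 1.961 mol
  O: 47.1/16.0 = 2.944 mol
Divide by smallest (1.961):
  Al: 1.961/1.961 = 1.0
  O: 2.944/1.961 = 1.5
Multiply all ratios by 2 to obtain whole numbers.
Empirical formula: Al2O3

Al2O3


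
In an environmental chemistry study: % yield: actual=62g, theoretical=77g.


% yield = actual/theoretical × 100
= 62/77 × 100
= 80.52%

80.52%


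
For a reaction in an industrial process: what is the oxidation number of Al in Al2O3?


Al is +3
Oxidation number: +3

+3


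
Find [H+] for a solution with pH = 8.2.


[H+] = 10^(-pH) = 10^(-8.2)
= 6.31×10^-9 M

6.31×10^-9 M


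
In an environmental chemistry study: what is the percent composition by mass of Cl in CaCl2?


M(CaCl2) = 1×40.08 + 2×35.45 = 110.98 g/mol
Mass of Cl = 2 × 35.45 = 70.90 g/mol
% Cl = 70.90/110.98 × 100 = 63.89%

63.89%


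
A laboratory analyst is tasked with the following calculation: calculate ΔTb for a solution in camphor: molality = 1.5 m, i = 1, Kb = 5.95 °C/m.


ΔTb = Kb × m × i
= 5.95 × 1.5 × 1
= 8.925 °C

8.925 °C


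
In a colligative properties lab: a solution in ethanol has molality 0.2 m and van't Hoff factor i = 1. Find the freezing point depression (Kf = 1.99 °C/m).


ΔTf = Kf × m × i
= 1.99 × 0.2 × 1
= 0.398 °C

0.398 °C


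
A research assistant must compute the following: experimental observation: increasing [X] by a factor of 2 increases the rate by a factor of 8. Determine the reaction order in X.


rate ∝ [X]^n
2^n = 8 → n = 3
Order in X: 3

3


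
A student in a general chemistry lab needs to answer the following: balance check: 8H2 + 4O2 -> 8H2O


Equation: 8H2 + 4O2 -> 8H2O
Check atoms: H: 16=16, O: 8=8
Balanced

Yes, balanced


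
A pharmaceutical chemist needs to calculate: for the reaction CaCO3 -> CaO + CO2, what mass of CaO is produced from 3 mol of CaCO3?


Mole ratio CaO:CaCO3 = 1:1
n(CaO) = 3 × 1/1 = 3.000 mol
mass = 3.000 × 56.08 = 168.24 g

168.24 g


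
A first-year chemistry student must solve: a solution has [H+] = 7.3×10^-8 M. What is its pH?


pH = -log10([H+]) = -log10(7.3×10^-8)
= 8 - log10(7.3)
= 8 - 0.86
= 7.14

7.14


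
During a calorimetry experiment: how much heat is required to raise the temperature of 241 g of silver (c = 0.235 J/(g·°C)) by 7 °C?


q = mcΔT = 241 × 0.235 × 7
= 396.45 J

396.45 J


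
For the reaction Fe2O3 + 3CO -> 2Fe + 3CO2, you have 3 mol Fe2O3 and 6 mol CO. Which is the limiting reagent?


Mole ratio available / coefficient:
  Fe2O3: 3/1 = 3.000
  CO: 6/3 = 2.000
Smaller ratio is limiting.

CO


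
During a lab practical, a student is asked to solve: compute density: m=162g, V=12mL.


ρ = mass/volume
= 162/12
= 13.5 g/mL

13.5 g/mL


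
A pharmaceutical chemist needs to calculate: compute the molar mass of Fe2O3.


M(Fe2O3) = 2×55.85 + 3×16.0
= 111.7 + 48.0
= 159.7 g/mol

159.7 g/mol


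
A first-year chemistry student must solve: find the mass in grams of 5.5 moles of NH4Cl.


M(NH4Cl) = 53.49 g/mol
mass = n × M = 5.5 × 53.49 = 294.20 g

294.20 g


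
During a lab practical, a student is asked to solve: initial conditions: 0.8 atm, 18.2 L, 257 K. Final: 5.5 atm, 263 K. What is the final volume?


P1V1/T1 = P2V2/T2
V2 = P1V1T2/(T1P2)
= 0.8×18.2×263/(257×5.5)
= 2.709 L

2.709 L


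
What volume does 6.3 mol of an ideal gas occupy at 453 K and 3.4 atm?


PV = nRT  (R = 0.08206 L·atm/(mol·K))
V = nRT/P = 6.3×0.08206×453/3.4
= 68.88 L

68.88 L


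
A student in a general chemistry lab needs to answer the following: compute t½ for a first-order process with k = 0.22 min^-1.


t½ = ln2/k = 0.693147/(0.22 min^-1)
= 3.151 min

3.151 min


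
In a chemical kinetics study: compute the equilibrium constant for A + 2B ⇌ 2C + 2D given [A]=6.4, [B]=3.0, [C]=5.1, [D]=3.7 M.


Kc = [C]^2[D]^2/([A][B]^2)
= (5.1^2 × 3.7^2)/(6.4^1 × 3.0^2)
= 356.0769/57.6
= 6.182

6.182


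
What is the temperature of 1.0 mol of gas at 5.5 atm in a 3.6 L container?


PV = nRT  (R = 0.08206 L·atm/(mol·K))
T = PV/(nR) = 5.5×3.6/(1.0×0.08206)
= 19.80/0.082060
= 241.29 K

241.29 K


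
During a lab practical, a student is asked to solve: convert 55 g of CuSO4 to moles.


M(CuSO4) = 159.62 g/mol
n = mass/M = 55/159.62 = 0.3446 mol

0.3446 mol


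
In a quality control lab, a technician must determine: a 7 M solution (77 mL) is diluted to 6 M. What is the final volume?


C1V1 = C2V2
7 × 77 = 6 × V2
V2 = 539/6 = 89.83 mL

89.83 mL


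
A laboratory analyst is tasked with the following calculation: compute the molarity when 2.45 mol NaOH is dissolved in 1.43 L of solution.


M = n/V = 2.45/1.43 = 1.713 mol/L

1.713 M


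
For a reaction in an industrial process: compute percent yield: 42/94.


% yield = actual/theoretical × 100
= 42/94 × 100
= 44.68%

44.68%


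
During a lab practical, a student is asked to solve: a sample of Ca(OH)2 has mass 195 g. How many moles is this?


M(Ca(OH)2) = 74.1 g/mol
n = mass/M = 195/74.1 = 2.6316 mol

2.6316 mol


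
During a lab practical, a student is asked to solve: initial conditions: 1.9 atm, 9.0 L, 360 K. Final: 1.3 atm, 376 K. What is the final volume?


P1V1/T1 = P2V2/T2
V2 = P1V1T2/(T1P2)
= 1.9×9.0×376/(360×1.3)
= 13.738 L

13.738 L


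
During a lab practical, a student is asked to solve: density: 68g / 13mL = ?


ρ = mass/volume
= 68/13
= 5.231 g/mL

5.231 g/mL


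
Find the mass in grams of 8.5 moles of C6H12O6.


M(C6H12O6) = 180.16 g/mol
mass = n × M = 8.5 × 180.16 = 1531.36 g

1531.36 g


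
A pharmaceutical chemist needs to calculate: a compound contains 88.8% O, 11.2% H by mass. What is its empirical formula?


Assume 100 g sample. Moles of each element:
  O: 88.8/16.0 = 5.55 mol
  H: 11.2/1.008 = 11.111 mol
Divide by smallest (5.55):
  O: 5.55/5.55 = 1.0
  H: 11.111/5.55 = 2.0
Empirical formula: H2O

H2O


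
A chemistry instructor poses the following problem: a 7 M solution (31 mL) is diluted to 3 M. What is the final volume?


C1V1 = C2V2
7 × 31 = 3 × V2
V2 = 217/3 = 72.33 mL

72.33 mL


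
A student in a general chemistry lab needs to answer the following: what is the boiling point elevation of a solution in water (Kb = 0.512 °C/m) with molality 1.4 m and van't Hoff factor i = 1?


ΔTb = Kb × m × i
= 0.512 × 1.4 × 1
= 0.7168 °C

0.7168 °C


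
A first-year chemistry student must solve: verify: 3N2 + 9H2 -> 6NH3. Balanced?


Equation: 3N2 + 9H2 -> 6NH3
Check atoms: H: 18=18, N: 6=6
Balanced

Yes, balanced


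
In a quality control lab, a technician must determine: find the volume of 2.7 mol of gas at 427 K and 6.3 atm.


PV = nRT  (R = 0.08206 L·atm/(mol·K))
V = nRT/P = 2.7×0.08206×427/6.3
= 15.017 L

15.017 L


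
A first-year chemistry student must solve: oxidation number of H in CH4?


H is +1 with nonmetals
Oxidation number: +1

+1


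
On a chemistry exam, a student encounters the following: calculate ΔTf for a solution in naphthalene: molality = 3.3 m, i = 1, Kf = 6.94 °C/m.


ΔTf = Kf × m × i
= 6.94 × 3.3 × 1
= 22.902 °C

22.902 °C


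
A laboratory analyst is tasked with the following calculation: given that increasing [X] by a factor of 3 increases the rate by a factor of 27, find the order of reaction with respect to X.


rate ∝ [X]^n
3^n = 27 → n = 3
Order in X: 3

3


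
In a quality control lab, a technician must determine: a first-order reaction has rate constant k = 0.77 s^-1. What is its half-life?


t½ = ln2/k = 0.693147/(0.77 s^-1)
= 0.9002 s

0.9002 s


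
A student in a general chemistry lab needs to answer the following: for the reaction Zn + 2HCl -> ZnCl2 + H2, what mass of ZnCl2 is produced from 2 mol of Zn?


Mole ratio ZnCl2:Zn = 1:1
n(ZnCl2) = 2 × 1/1 = 2.000 mol
mass = 2.000 × 136.28 = 272.56 g

272.56 g


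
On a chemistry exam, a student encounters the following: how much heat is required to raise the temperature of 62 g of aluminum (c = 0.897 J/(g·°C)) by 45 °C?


q = mcΔT = 62 × 0.897 × 45
= 2502.63 J

2502.63 J


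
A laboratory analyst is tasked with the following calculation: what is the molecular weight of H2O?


M(H2O) = 2×1.008 + 1×16.0
= 2.02 + 16.0
= 18.02 g/mol

18.02 g/mol


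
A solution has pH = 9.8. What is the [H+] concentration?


[H+] = 10^(-pH) = 10^(-9.8)
= 1.58×10^-10 M

1.58×10^-10 M


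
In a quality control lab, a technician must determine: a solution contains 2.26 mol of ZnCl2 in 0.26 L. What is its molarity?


M = n/V = 2.26/0.26 = 8.692 mol/L

8.692 M


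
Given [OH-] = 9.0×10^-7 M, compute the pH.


pOH = -log10([OH-]) = -log10(9.0×10^-7)
= 7 - log10(9.0) = 6.05
pH = 14 - pOH = 14 - 6.05 = 7.95

7.95


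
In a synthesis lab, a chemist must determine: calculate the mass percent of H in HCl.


M(HCl) = 1×1.008 + 1×35.45 = 36.458 g/mol
Mass of H = 1 × 1.008 = 1.008 g/mol
% H = 1.008/36.458 × 100 = 2.76%

2.76%


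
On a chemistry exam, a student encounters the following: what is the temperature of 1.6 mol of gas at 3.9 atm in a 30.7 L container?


PV = nRT  (R = 0.08206 L·atm/(mol·K))
T = PV/(nR) = 3.9×30.7/(1.6×0.08206)
= 119.73/0.131296
= 911.91 K

911.91 K


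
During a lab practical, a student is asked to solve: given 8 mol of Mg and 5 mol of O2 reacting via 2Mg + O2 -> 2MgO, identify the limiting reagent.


Mole ratio available / coefficient:
  Mg: 8/2 = 4.000
  O2: 5/1 = 5.000
Smaller ratio is limiting.

Mg


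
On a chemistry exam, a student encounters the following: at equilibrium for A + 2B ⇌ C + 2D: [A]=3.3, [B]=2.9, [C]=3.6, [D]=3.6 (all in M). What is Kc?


Kc = [C][D]^2/([A][B]^2)
= (3.6^1 × 3.6^2)/(3.3^1 × 2.9^2)
= 46.656/27.753
= 1.681

1.681


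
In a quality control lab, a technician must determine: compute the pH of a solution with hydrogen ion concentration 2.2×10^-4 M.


pH = -log10([H+]) = -log10(2.2×10^-4)
= 4 - log10(2.2)
= 4 - 0.34
= 3.66

3.66


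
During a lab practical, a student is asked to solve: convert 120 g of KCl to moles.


M(KCl) = 74.55 g/mol
n = mass/M = 120/74.55 = 1.6097 mol

1.6097 mol


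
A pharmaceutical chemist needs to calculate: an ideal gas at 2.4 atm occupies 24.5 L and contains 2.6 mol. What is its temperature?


PV = nRT  (R = 0.08206 L·atm/(mol·K))
T = PV/(nR) = 2.4×24.5/(2.6×0.08206)
= 58.80/0.213356
= 275.60 K

275.60 K


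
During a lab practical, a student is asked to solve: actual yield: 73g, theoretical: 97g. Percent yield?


% yield = actual/theoretical × 100
= 73/97 × 100
= 75.26%

75.26%


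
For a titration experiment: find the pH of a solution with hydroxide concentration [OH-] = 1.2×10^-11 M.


pOH = -log10([OH-]) = -log10(1.2×10^-11)
= 11 - log10(1.2) = 10.92
pH = 14 - pOH = 14 - 10.92 = 3.08

3.08


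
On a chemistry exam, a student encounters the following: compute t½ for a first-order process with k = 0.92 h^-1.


t½ = ln2/k = 0.693147/(0.92 h^-1)
= 0.7534 h

0.7534 h


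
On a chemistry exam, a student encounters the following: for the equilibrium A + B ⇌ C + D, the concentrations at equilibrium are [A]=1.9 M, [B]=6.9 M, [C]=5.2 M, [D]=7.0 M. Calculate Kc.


Kc = [C][D]/([A][B])
= (5.2^1 × 7.0^1)/(1.9^1 × 6.9^1)
= 36.4/13.11
= 2.777

2.777


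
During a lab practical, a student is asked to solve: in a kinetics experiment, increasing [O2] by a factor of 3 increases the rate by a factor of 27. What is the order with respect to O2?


rate ∝ [O2]^n
3^n = 27 → n = 3
Order in O2: 3

3


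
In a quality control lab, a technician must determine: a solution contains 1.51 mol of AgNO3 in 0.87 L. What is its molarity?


M = n/V = 1.51/0.87 = 1.736 mol/L

1.736 M


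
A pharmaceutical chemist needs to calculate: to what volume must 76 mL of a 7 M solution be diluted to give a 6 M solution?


C1V1 = C2V2
7 × 76 = 6 × V2
V2 = 532/6 = 88.67 mL

88.67 mL


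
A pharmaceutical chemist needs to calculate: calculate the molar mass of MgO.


M(MgO) = 1×24.31 + 1×16.0
= 24.31 + 16.0
= 40.31 g/mol

40.31 g/mol


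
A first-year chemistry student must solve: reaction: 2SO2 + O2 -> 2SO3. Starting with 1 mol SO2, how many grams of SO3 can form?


Mole ratio SO3:SO2 = 2:2
n(SO3) = 1 × 2/2 = 1.000 mol
mass = 1.000 × 80.07 = 80.07 g

80.07 g


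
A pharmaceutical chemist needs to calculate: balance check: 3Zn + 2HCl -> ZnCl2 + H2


Equation: 3Zn + 2HCl -> ZnCl2 + H2
Check atoms: Cl: 2=2, H: 2=2, Zn: 3≠1
Not balanced

No, not balanced


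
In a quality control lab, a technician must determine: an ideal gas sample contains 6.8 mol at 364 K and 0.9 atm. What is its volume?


PV = nRT  (R = 0.08206 L·atm/(mol·K))
V = nRT/P = 6.8×0.08206×364/0.9
= 225.683 L

225.683 L


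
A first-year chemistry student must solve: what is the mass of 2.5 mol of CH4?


M(CH4) = 16.04 g/mol
mass = n × M = 2.5 × 16.04 = 40.10 g

40.10 g


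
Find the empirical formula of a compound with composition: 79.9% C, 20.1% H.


Assume 100 g sample. Moles of each element:
  C: 79.9/12.01 = 6.653 mol
  H: 20.1/1.008 = 19.94 mol
Divide by smallest (6.653):
  C: 6.653/6.653 = 1.0
  H: 19.94/6.653 = 3.0
Empirical formula: CH3

CH3


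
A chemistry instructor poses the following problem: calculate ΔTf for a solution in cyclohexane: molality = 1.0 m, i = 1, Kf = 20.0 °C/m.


ΔTf = Kf × m × i
= 20.0 × 1.0 × 1
= 20.0 °C

20.0 °C


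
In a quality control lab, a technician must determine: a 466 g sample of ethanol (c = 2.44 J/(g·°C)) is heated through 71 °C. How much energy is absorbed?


q = mcΔT = 466 × 2.44 × 71
= 80729.84 J

80729.84 J


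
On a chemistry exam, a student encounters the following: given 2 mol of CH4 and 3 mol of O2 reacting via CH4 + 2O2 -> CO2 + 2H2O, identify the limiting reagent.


Mole ratio available / coefficient:
  CH4: 2/1 = 2.000
  O2: 3/2 = 1.500
Smaller ratio is limiting.

O2


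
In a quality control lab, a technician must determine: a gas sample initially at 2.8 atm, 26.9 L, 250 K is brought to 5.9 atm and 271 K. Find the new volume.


P1V1/T1 = P2V2/T2
V2 = P1V1T2/(T1P2)
= 2.8×26.9×271/(250×5.9)
= 13.838 L

13.838 L


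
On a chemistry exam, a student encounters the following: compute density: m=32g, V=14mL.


ρ = mass/volume
= 32/14
= 2.286 g/mL

2.286 g/mL


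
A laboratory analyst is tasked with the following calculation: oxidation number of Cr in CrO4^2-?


x + 4(-2) = -2, so x = +6
Oxidation number: +6

+6


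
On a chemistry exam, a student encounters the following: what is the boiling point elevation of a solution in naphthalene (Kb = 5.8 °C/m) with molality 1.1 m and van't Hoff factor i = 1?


ΔTb = Kb × m × i
= 5.8 × 1.1 × 1
= 6.38 °C

6.38 °C


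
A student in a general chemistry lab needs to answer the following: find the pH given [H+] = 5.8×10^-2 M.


pH = -log10([H+]) = -log10(5.8×10^-2)
= 2 - log10(5.8)
= 2 - 0.76
= 1.24

1.24


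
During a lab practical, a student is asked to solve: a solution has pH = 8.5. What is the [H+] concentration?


[H+] = 10^(-pH) = 10^(-8.5)
= 3.16×10^-9 M

3.16×10^-9 M


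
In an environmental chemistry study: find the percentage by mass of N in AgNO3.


M(AgNO3) = 1×107.87 + 1×14.01 + 3×16.0 = 169.88 g/mol
Mass of N = 1 × 14.01 = 14.01 g/mol
% N = 14.01/169.88 × 100 = 8.25%

8.25%


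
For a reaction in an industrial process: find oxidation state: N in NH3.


x + 3(+1) = 0, so x = -3
Oxidation number: -3

-3


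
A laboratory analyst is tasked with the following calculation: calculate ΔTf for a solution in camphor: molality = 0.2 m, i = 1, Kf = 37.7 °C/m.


ΔTf = Kf × m × i
= 37.7 × 0.2 × 1
= 7.54 °C

7.54 °C


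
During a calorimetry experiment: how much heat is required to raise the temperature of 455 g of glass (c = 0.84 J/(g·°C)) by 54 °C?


q = mcΔT = 455 × 0.84 × 54
= 20638.80 J

20638.80 J


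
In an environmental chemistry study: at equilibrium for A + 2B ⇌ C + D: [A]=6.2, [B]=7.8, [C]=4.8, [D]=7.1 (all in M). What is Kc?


Kc = [C][D]/([A][B]^2)
= (4.8^1 × 7.1^1)/(6.2^1 × 7.8^2)
= 34.08/377.208
= 0.09035

0.09035


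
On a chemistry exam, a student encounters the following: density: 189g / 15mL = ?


ρ = mass/volume
= 189/15
= 12.6 g/mL

12.6 g/mL


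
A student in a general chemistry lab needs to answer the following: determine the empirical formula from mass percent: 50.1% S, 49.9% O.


Assume 100 g sample. Moles of each element:
  S: 50.1/32.07 = 1.562 mol
  O: 49.9/16.0 = 3.119 mol
Divide by smallest (1.562):
  S: 1.562/1.562 = 1.0
  O: 3.119/1.562 = 2.0
Empirical formula: SO2

SO2


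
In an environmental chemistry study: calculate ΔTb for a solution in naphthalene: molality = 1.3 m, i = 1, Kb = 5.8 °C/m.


ΔTb = Kb × m × i
= 5.8 × 1.3 × 1
= 7.54 °C

7.54 °C


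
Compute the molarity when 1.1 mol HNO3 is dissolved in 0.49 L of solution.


M = n/V = 1.1/0.49 = 2.245 mol/L

2.245 M


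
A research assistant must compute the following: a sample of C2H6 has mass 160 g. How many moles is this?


M(C2H6) = 30.07 g/mol
n = mass/M = 160/30.07 = 5.3209 mol

5.3209 mol


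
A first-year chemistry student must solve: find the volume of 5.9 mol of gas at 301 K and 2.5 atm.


PV = nRT  (R = 0.08206 L·atm/(mol·K))
V = nRT/P = 5.9×0.08206×301/2.5
= 58.292 L

58.292 L


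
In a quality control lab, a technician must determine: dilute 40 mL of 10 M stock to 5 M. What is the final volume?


C1V1 = C2V2
10 × 40 = 5 × V2
V2 = 400/5 = 80.0 mL

80.0 mL


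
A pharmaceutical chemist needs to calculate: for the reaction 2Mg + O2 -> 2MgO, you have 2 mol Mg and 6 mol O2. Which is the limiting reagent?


Mole ratio available / coefficient:
  Mg: 2/2 = 1.000
  O2: 6/1 = 6.000
Smaller ratio is limiting.

Mg


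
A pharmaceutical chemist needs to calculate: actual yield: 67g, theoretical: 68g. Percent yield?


% yield = actual/theoretical × 100
= 67/68 × 100
= 98.53%

98.53%


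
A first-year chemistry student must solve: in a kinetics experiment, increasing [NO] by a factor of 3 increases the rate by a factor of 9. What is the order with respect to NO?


rate ∝ [NO]^n
3^n = 9 → n = 2
Order in NO: 2

2


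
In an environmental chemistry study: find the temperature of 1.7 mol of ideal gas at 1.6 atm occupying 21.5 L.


PV = nRT  (R = 0.08206 L·atm/(mol·K))
T = PV/(nR) = 1.6×21.5/(1.7×0.08206)
= 34.40/0.139502
= 246.59 K

246.59 K


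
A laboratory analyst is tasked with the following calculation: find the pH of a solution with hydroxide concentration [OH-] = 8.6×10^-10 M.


pOH = -log10([OH-]) = -log10(8.6×10^-10)
= 10 - log10(8.6) = 9.07
pH = 14 - pOH = 14 - 9.07 = 4.93

4.93


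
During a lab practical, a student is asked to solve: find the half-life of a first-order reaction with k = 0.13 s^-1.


t½ = ln2/k = 0.693147/(0.13 s^-1)
= 5.332 s

5.332 s


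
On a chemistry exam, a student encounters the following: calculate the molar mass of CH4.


M(CH4) = 1×12.01 + 4×1.008
= 12.01 + 4.03
= 16.04 g/mol

16.04 g/mol


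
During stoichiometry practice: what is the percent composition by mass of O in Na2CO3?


M(Na2CO3) = 2×22.99 + 1×12.01 + 3×16.0 = 105.99 g/mol
Mass of O = 3 × 16.0 = 48.00 g/mol
% O = 48.00/105.99 × 100 = 45.29%

45.29%


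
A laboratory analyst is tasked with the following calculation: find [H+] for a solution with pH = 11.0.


[H+] = 10^(-pH) = 10^(-11.0)
= 1.0×10^-11 M

1.0×10^-11 M


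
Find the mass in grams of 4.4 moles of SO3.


M(SO3) = 80.07 g/mol
mass = n × M = 4.4 × 80.07 = 352.31 g

352.31 g


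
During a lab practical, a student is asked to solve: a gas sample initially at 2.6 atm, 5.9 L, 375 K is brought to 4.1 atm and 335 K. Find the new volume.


P1V1/T1 = P2V2/T2
V2 = P1V1T2/(T1P2)
= 2.6×5.9×335/(375×4.1)
= 3.342 L

3.342 L


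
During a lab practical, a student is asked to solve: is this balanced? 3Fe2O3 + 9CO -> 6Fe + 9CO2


Equation: 3Fe2O3 + 9CO -> 6Fe + 9CO2
Check atoms: C: 9=9, Fe: 6=6, O: 18=18
Balanced

Yes, balanced


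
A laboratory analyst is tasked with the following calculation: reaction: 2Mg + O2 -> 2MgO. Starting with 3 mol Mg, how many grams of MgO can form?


Mole ratio MgO:Mg = 2:2
n(MgO) = 3 × 2/2 = 3.000 mol
mass = 3.000 × 40.31 = 120.93 g

120.93 g


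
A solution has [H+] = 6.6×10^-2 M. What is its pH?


pH = -log10([H+]) = -log10(6.6×10^-2)
= 2 - log10(6.6)
= 2 - 0.82
= 1.18

1.18


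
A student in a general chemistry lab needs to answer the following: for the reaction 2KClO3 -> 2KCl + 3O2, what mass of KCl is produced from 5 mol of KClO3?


Mole ratio KCl:KClO3 = 2:2
n(KCl) = 5 × 2/2 = 5.000 mol
mass = 5.000 × 74.55 = 372.75 g

372.75 g


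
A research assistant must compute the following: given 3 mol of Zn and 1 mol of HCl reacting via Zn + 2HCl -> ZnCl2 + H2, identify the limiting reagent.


Mole ratio available / coefficient:
  Zn: 3/1 = 3.000
  HCl: 1/2 = 0.500
Smaller ratio is limiting.

HCl


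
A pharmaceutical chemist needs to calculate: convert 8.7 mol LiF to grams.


M(LiF) = 25.94 g/mol
mass = n × M = 8.7 × 25.94 = 225.68 g

225.68 g


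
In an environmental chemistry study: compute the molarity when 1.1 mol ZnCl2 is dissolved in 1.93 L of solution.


M = n/V = 1.1/1.93 = 0.570 mol/L

0.570 M


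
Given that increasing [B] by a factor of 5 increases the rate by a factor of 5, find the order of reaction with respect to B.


rate ∝ [B]^n
5^n = 5 → n = 1
Order in B: 1

1


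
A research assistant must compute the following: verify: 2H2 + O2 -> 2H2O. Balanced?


Equation: 2H2 + O2 -> 2H2O
Check atoms: H: 4=4, O: 2=2
Balanced

Yes, balanced


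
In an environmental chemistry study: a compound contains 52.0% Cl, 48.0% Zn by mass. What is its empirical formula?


Assume 100 g sample. Moles of each element:
  Cl: 52.0/35.45 = 1.467 mol
  Zn: 48.0/65.38 = 0.734 mol
Divide by smallest (0.734):
  Cl: 1.467/0.734 = 2.0
  Zn: 0.734/0.734 = 1.0
Empirical formula: ZnCl2

ZnCl2


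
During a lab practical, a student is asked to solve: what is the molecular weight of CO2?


M(CO2) = 1×12.01 + 2×16.0
= 12.01 + 32.0
= 44.01 g/mol

44.01 g/mol


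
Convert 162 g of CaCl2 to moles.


M(CaCl2) = 110.98 g/mol
n = mass/M = 162/110.98 = 1.4597 mol

1.4597 mol


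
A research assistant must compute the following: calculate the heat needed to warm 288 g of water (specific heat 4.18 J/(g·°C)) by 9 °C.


q = mcΔT = 288 × 4.18 × 9
= 10834.56 J

10834.56 J


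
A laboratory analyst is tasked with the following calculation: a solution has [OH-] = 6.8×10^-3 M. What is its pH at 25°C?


pOH = -log10([OH-]) = -log10(6.8×10^-3)
= 3 - log10(6.8) = 2.17
pH = 14 - pOH = 14 - 2.17 = 11.83

11.83


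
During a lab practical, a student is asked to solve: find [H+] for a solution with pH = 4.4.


[H+] = 10^(-pH) = 10^(-4.4)
= 3.98×10^-5 M

3.98×10^-5 M


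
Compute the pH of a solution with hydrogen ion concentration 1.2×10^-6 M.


pH = -log10([H+]) = -log10(1.2×10^-6)
= 6 - log10(1.2)
= 6 - 0.08
= 5.92

5.92


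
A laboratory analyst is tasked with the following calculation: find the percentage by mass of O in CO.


M(CO) = 1×12.01 + 1×16.0 = 28.01 g/mol
Mass of O = 1 × 16.0 = 16.00 g/mol
% O = 16.00/28.01 × 100 = 57.12%

57.12%


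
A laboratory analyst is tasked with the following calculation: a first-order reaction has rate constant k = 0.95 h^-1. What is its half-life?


t½ = ln2/k = 0.693147/(0.95 h^-1)
= 0.7296 h

0.7296 h


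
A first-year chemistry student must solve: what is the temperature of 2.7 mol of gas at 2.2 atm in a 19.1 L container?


PV = nRT  (R = 0.08206 L·atm/(mol·K))
T = PV/(nR) = 2.2×19.1/(2.7×0.08206)
= 42.02/0.221562
= 189.65 K

189.65 K


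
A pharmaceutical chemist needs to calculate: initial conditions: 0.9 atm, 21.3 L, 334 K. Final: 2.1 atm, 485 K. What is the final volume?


P1V1/T1 = P2V2/T2
V2 = P1V1T2/(T1P2)
= 0.9×21.3×485/(334×2.1)
= 13.256 L

13.256 L


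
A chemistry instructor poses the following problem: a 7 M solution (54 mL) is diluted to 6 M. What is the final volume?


C1V1 = C2V2
7 × 54 = 6 × V2
V2 = 378/6 = 63.0 mL

63.0 mL


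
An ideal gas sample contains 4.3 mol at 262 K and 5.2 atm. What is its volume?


PV = nRT  (R = 0.08206 L·atm/(mol·K))
V = nRT/P = 4.3×0.08206×262/5.2
= 17.779 L

17.779 L


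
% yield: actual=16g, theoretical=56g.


% yield = actual/theoretical × 100
= 16/56 × 100
= 28.57%

28.57%


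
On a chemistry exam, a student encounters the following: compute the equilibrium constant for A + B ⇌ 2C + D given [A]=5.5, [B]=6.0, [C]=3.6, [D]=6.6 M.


Kc = [C]^2[D]/([A][B])
= (3.6^2 × 6.6^1)/(5.5^1 × 6.0^1)
= 85.536/33
= 2.592

2.592


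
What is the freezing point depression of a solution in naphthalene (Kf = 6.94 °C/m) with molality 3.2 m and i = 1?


ΔTf = Kf × m × i
= 6.94 × 3.2 × 1
= 22.208 °C

22.208 °C


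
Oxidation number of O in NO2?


O is usually -2
Oxidation number: -2

-2


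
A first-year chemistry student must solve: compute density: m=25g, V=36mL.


ρ = mass/volume
= 25/36
= 0.694 g/mL

0.694 g/mL


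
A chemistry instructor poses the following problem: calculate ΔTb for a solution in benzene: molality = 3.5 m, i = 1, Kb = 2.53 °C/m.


ΔTb = Kb × m × i
= 2.53 × 3.5 × 1
= 8.855 °C

8.855 °C


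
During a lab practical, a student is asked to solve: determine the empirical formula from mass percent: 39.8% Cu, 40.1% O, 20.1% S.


Assume 100 g sample. Moles of each element:
  Cu: 39.8/63.55 = 0.626 mol
  O: 40.1/16.0 = 2.506 mol
  S: 20.1/32.07 = 0.627 mol
Divide by smallest (0.626):
  Cu: 0.626/0.626 = 1.0
  O: 2.506/0.626 = 4.0
  S: 0.627/0.626 = 1.0
Empirical formula: CuSO4

CuSO4
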